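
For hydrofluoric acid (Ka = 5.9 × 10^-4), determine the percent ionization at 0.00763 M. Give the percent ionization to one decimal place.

24.2%

HF ⇌ F- + H+; let x = [H+] at equilibrium.
Solve x² + 0.00059x − 4.5e-06 = 0 → x = 1.85 × 10^-3 M
Fraction ionized = 1.85 × 10^-3 / 0.00763 = 0.2425 → 24.2%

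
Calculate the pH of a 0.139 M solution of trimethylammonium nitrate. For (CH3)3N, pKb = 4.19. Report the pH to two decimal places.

(CH3)3NH+ is the conjugate acid of the weak base (CH3)3N.
Kb = 10^(−4.19) = 6.46 × 10^-5
Ka = Kw/Kb = 1.0×10^-14 / 6.46 × 10^-5 = 1.55 × 10^-10
From the ICE table, Ka = x²/(0.139 − x) = 1.55 × 10^-10.
Since Ka ≪ C₀, x ≈ √(Ka·C₀) = 4.64 × 10^-6 M.
pH = −log[H+] = −log(4.64 × 10^-6) = 5.33

pH = 5.33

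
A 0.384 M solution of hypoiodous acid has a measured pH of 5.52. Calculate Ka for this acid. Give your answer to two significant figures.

Ka = 2.4 × 10^-11

[H+] = 10^(-5.52) = 3.02 × 10^-6 M
At equilibrium [HA] = 0.384 − 3.02 × 10^-6 = 3.84 × 10^-1 M
Ka = [H+][A-]/[HA] = (3.02 × 10^-6)² / 3.84 × 10^-1 = 2.4 × 10^-11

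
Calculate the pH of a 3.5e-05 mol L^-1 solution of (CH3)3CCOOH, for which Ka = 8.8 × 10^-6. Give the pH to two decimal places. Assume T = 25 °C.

(CH3)3CCOOH ⇌ (CH3)3CCOO- + H+
From the ICE table, Ka = [H+]²/(3.5e-05 − [H+]) = 8.8 × 10^-6.
Here C₀/Ka ≈ 3.98, so the small-[H+] approximation fails. Use the quadratic:
[H+] = [−8.8e-06 + √(8.8e-06² + 1.23e-09)]/2 = 1.37 × 10^-5 M
pH = −log[H+] = −log(1.37 × 10^-5) = 4.86

pH = 4.86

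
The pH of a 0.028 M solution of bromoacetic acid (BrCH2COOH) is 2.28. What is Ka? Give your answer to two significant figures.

[H+] = 10^(-2.28) = 5.25 × 10^-3 M
At equilibrium [HA] = 0.028 − 5.25 × 10^-3 = 2.27 × 10^-2 M
Ka = [H+][A-]/[HA] = (5.25 × 10^-3)² / 2.27 × 10^-2 = 1.2 × 10^-3

Ka = 1.2 × 10^-3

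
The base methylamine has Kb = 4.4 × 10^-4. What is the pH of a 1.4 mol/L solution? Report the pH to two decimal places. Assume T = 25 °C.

pH = 12.39

CH3NH2 + H2O ⇌ CH3NH3+ + OH-
From the ICE table, Kb = [OH-]²/(1.4 − [OH-]) = 4.4 × 10^-4.
Assume [OH-] ≪ 1.4: [OH-] ≈ √(4.4 × 10^-4 × 1.4) = 2.48 × 10^-2 M
pOH = −log(2.48 × 10^-2) = 1.61; pH = 14.00 − 1.61 = 12.39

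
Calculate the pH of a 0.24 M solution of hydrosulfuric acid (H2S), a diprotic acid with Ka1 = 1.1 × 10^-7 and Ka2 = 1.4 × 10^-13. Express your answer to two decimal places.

Since Ka1 ≫ Ka2, the first ionization dominates [H+].
Ka1 = x²/(0.24 − x) = 1.1 × 10^-7
x ≈ √(1.1 × 10^-7 × 0.24) = 1.62 × 10^-4 M
pH = −log(1.62 × 10^-4) = 3.79

pH = 3.79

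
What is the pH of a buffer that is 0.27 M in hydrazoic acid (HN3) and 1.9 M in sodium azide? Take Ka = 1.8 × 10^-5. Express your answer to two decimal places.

pH = 5.59

pKa = −log(1.8 × 10^-5) = 4.745
Using pH = pKa + log([base]/[acid]) with [base]/[acid] = 1.9/0.27:
pH = 4.745 + (+0.847) = 5.59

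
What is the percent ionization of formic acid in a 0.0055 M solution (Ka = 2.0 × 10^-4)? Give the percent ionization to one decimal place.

HCOOH ⇌ HCOO- + H+; let x = [H+] at equilibrium.
Ka = x²/(C₀ − x); solving the quadratic gives x = 9.54 × 10^-4 M.
% ionization = x/C₀ × 100% = 9.54 × 10^-4/0.0055 × 100% = 17.3%

17.3%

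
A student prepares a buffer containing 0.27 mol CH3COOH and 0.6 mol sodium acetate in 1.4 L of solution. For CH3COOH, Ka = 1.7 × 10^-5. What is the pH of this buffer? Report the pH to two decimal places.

pH = 5.12

pKa = −log(1.7 × 10^-5) = 4.770
pH = pKa + log([A⁻]/[HA]) = 4.770 + log(0.6/0.27)
pH = 4.770 + (+0.347) = 5.12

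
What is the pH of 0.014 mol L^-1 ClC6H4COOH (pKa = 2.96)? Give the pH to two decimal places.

pH = 2.47

ClC6H4COOH ⇌ ClC6H4COO- + H+
Ka = 10^(−2.96) = 1.10 × 10^-3
Let x = [H+] at equilibrium. Ka = x²/(0.014 − x).
The 5% rule fails; solving x² + Ka·x − Ka·C₀ = 0 exactly:
x = [−0.0011 + √(0.0011² + 6.16e-05)]/2 = 3.41 × 10^-3 M
pH = −log[H+] = −log(3.41 × 10^-3) = 2.47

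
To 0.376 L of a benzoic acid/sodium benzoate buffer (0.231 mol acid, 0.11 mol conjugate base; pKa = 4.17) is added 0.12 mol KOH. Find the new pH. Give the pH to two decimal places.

OH- converts C6H5COOH to C6H5COO-: C6H5COOH → 0.111 mol, C6H5COO- → 0.23 mol.
Henderson–Hasselbalch with mole ratio 0.23/0.111: pH = 4.17 + (+0.316)

pH = 4.49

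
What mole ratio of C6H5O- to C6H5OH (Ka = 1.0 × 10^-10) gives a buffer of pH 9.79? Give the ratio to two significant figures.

ratio = 0.62

pKa = -log(1.0 × 10^-10) = 10.000
pH = pKa + log(r) ⇒ log(r) = 9.79 − 10.000 = -0.210
r = [C6H5O-]/[C6H5OH] = 10^(-0.210) = 0.617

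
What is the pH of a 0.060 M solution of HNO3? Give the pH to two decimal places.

HNO3 is a strong acid and dissociates completely, so [H+] = 0.060 M.
pH = -log(0.06) = 1.22

pH = 1.22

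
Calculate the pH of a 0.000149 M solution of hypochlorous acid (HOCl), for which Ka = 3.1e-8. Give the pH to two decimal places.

pH = 5.67

HOCl ⇌ OCl- + H+
From the ICE table, Ka = [H+]²/(0.000149 − [H+]) = 3.1 × 10^-8.
Neglecting [H+] in the denominator: [H+] = √(3.1 × 10^-8 × 0.000149) = 2.15 × 10^-6 M
pH = −log[H+] = −log(2.15 × 10^-6) = 5.67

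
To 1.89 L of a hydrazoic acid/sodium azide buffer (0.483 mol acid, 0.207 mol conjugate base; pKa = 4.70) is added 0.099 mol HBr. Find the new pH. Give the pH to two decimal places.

pH = 3.97

Added H+ converts N3- to HN3: HN3 → 0.582 mol, N3- → 0.108 mol.
pH = pKa + log([A⁻]/[HA]) = 4.70 + log(0.108/0.582) = 4.70 -0.731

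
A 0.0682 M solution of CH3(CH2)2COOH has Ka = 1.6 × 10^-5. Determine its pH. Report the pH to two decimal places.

pH = 2.98

CH3(CH2)2COOH ⇌ CH3(CH2)2COO- + H+
From the ICE table, Ka = x²/(0.0682 − x) = 1.6 × 10^-5.
Neglecting x in the denominator: x = √(1.6 × 10^-5 × 0.0682) = 1.04 × 10^-3 M
(x/C₀ = 1.5% < 5%, so the approximation holds.)
pH = −log[H+] = −log(1.04 × 10^-3) = 2.98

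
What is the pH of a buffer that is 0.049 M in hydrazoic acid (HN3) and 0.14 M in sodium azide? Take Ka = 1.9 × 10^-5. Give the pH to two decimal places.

pH = 5.18

pKa = −log(1.9 × 10^-5) = 4.721
Henderson–Hasselbalch: pH = pKa + log([N3-]/[HN3]) = 4.721 + log(0.14/0.049)
pH = 4.721 + (+0.456) = 5.18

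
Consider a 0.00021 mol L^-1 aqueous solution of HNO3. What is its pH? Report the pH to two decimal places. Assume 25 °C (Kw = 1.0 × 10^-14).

pH = 3.68

HNO3 is a strong acid and dissociates completely, so [H+] = 0.00021 M.
pH = -log(0.00021) = 3.68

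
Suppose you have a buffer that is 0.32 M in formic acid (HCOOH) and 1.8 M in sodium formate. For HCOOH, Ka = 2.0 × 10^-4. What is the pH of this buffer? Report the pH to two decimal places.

pKa = −log(2.0 × 10^-4) = 3.699
Henderson–Hasselbalch: pH = pKa + log([HCOO-]/[HCOOH]) = 3.699 + log(1.8/0.32)
pH = 3.699 + (+0.750) = 4.45

pH = 4.45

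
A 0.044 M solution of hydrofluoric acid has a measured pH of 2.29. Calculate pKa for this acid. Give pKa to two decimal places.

[H+] = 10^(-2.29) = 5.13 × 10^-3 M
At equilibrium [HA] = 0.044 − 5.13 × 10^-3 = 3.89 × 10^-2 M
Ka = [H+][A-]/[HA] = (5.13 × 10^-3)² / 3.89 × 10^-2 = 6.77 × 10^-4
pKa = -log(6.77 × 10^-4) = 3.17

pKa = 3.17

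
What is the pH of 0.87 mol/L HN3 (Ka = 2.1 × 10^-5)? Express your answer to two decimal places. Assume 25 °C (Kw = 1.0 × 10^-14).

pH = 2.37

HN3 ⇌ N3- + H+
Ka = [H+]²/(0.87 − [H+]) = 2.1 × 10^-5
Assume [H+] ≪ 0.87: [H+] ≈ √(2.1 × 10^-5 × 0.87) = 4.27 × 10^-3 M
([H+]/C₀ = 0.49% < 5%, so the approximation holds.)
pH = −log(4.27 × 10^-3) = 2.37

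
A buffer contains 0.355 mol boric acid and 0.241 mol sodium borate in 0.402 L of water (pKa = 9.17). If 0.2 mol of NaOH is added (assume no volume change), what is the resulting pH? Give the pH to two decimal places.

OH- converts B(OH)3 to B(OH)4-: B(OH)3 → 0.155 mol, B(OH)4- → 0.441 mol.
Henderson–Hasselbalch with mole ratio 0.441/0.155: pH = 9.17 + (+0.454)

pH = 9.62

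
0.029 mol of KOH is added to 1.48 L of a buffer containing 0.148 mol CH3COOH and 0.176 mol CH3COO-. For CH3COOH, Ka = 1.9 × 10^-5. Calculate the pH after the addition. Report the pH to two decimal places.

After neutralization: n(CH3COOH) = 0.119 mol, n(CH3COO-) = 0.205 mol.
pKa = −log(1.9 × 10^-5) = 4.721
Henderson–Hasselbalch with mole ratio 0.205/0.119: pH = 4.721 + (+0.236)

pH = 4.96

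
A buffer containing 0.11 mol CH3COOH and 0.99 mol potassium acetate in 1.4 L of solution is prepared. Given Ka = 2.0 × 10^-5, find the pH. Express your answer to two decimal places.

pH = 5.65

pKa = −log(2.0 × 10^-5) = 4.699
Using pH = pKa + log([base]/[acid]) with [base]/[acid] = 0.99/0.11:
pH = 4.699 + (+0.954) = 5.65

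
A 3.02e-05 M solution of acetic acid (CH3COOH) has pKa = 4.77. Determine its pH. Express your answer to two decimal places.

CH3COOH ⇌ CH3COO- + H+
Ka = 10^(−4.77) = 1.70 × 10^-5
Ka = [H+]²/(3.02e-05 − [H+]) = 1.70 × 10^-5
The 5% rule fails; solving [H+]² + Ka·[H+] − Ka·C₀ = 0 exactly:
[H+] = (−Ka + √(Ka² + 4·Ka·C₀))/2 = 1.57 × 10^-5 M
pH = −log(1.57 × 10^-5) = 4.80

pH = 4.80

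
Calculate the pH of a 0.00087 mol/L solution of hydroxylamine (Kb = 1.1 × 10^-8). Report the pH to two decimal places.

pH = 8.49

NH2OH + H2O ⇌ NH3OH+ + OH-
Kb = x²/(0.00087 − x) = 1.1 × 10^-8
Neglecting x in the denominator: x = √(1.1 × 10^-8 × 0.00087) = 3.09 × 10^-6 M
(x/C₀ = 0.36% < 5%, so the approximation holds.)
pOH = −log(3.09 × 10^-6) = 5.51; pH = 14.00 − 5.51 = 8.49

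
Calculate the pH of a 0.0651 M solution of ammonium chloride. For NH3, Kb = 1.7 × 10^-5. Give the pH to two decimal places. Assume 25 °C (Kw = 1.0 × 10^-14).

NH4+ is the conjugate acid of the weak base NH3.
Ka = Kw/Kb = 1.0×10^-14 / 1.7 × 10^-5 = 5.88 × 10^-10
Ka = [H+]²/(0.0651 − [H+]) = 5.88 × 10^-10
Since Ka ≪ C₀, [H+] ≈ √(Ka·C₀) = 6.19 × 10^-6 M.
Check: 0.0095% ionized — well under 5%, approximation valid.
pH = −log[H+] = −log(6.19 × 10^-6) = 5.21

pH = 5.21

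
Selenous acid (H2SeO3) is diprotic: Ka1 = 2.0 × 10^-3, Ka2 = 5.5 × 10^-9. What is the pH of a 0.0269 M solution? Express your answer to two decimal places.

Ka1 ≫ Ka2, so treat the first dissociation as the only significant source of H+.
Ka1 = x²/(0.0269 − x) = 2.0 × 10^-3
Solving the quadratic: x = (−Ka1 + √(Ka1² + 4·Ka1·C₀))/2 = 6.40 × 10^-3 M
pH = −log(6.40 × 10^-3) = 2.19

pH = 2.19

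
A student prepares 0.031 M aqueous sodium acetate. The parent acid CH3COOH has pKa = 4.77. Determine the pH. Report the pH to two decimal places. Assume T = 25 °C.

CH3COO- is the conjugate base of the weak acid CH3COOH.
Ka = 10^(−4.77) = 1.70 × 10^-5
Kb = Kw/Ka = 1.0×10^-14 / 1.70 × 10^-5 = 5.88 × 10^-10
From the ICE table, Kb = [OH-]²/(0.031 − [OH-]) = 5.88 × 10^-10.
Assume [OH-] ≪ 0.031: [OH-] ≈ √(5.88 × 10^-10 × 0.031) = 4.27 × 10^-6 M
Check: 0.014% ionized — well under 5%, approximation valid.
pOH = 5.37, so pH = 14.00 − pOH = 8.63

pH = 8.63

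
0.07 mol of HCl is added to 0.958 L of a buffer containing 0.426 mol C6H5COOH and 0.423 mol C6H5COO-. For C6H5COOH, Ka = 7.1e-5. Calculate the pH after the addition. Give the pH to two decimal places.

pH = 4.00

After neutralization: n(C6H5COOH) = 0.496 mol, n(C6H5COO-) = 0.353 mol.
pKa = −log(7.1 × 10^-5) = 4.149
pH = pKa + log([A⁻]/[HA]) = 4.149 + log(0.353/0.496) = 4.149 -0.148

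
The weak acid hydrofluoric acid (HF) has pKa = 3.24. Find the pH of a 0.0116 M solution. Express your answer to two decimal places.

HF ⇌ F- + H+
Ka = 10^(−3.24) = 5.75 × 10^-4
From the ICE table, Ka = [H+]²/(0.0116 − [H+]) = 5.75 × 10^-4.
The 5% rule fails; solving [H+]² + Ka·[H+] − Ka·C₀ = 0 exactly:
[H+] = [−0.000575 + √(0.000575² + 2.67e-05)]/2 = 2.31 × 10^-3 M
pH = −log(2.31 × 10^-3) = 2.64

pH = 2.64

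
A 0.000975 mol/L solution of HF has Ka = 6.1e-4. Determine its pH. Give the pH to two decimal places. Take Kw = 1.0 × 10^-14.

pH = 3.28

HF ⇌ F- + H+
Let x = [H+] at equilibrium. Ka = x²/(0.000975 − x).
Here C₀/Ka ≈ 1.6, so the small-x approximation fails. Use the quadratic:
x = [−0.00061 + √(0.00061² + 2.38e-06)]/2 = 5.24 × 10^-4 M
pH = −log[H+] = −log(5.24 × 10^-4) = 3.28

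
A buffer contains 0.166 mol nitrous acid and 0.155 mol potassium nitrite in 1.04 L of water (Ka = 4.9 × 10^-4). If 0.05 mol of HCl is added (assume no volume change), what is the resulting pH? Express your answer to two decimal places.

After neutralization: n(HNO2) = 0.216 mol, n(NO2-) = 0.105 mol.
pKa = −log(4.9 × 10^-4) = 3.310
pH = pKa + log(n_NO2-/n_HNO2) = 3.310 + log(0.105/0.216) = 3.310 + (-0.313)

pH = 3.00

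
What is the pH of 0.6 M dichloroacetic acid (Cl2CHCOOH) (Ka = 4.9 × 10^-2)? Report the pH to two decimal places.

pH = 0.83

Cl2CHCOOH ⇌ Cl2CHCOO- + H+
Ka = [H+]²/(0.6 − [H+]) = 4.9 × 10^-2
[H+] is not negligible relative to C₀; solve [H+]² + 0.049·[H+] − 0.0294 = 0.
[H+] = (−Ka + √(Ka² + 4·Ka·C₀))/2 = 1.49 × 10^-1 M
pH = −log(1.49 × 10^-1) = 0.83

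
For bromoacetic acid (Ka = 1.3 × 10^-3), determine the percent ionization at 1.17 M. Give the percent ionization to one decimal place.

3.3%

BrCH2COOH ⇌ BrCH2COO- + H+; let x = [H+] at equilibrium.
x ≈ √(Ka·C₀) = √(1.3 × 10^-3 × 1.17) = 3.90 × 10^-2 M
Fraction ionized = 3.90 × 10^-2 / 1.17 = 0.0333 → 3.3%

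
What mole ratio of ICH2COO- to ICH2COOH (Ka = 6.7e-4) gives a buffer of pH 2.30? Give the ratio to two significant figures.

pKa = -log(6.7 × 10^-4) = 3.174
pH = pKa + log(r) ⇒ log(r) = 2.30 − 3.174 = -0.874
r = [ICH2COO-]/[ICH2COOH] = 10^(-0.874) = 0.134

ratio = 0.13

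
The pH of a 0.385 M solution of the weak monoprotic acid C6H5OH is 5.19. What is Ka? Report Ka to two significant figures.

[H+] = 10^(-5.19) = 6.46 × 10^-6 M
At equilibrium [HA] = 0.385 − 6.46 × 10^-6 = 3.85 × 10^-1 M
Ka = [H+][A-]/[HA] = (6.46 × 10^-6)² / 3.85 × 10^-1 = 1.1 × 10^-10

Ka = 1.1 × 10^-10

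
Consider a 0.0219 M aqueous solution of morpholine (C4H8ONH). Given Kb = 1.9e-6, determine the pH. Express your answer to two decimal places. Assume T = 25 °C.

C4H8ONH + H2O ⇌ C4H8ONH2+ + OH-
Let x = [OH-] at equilibrium. Kb = x²/(0.0219 − x).
Neglecting x in the denominator: x = √(1.9 × 10^-6 × 0.0219) = 2.04 × 10^-4 M
pOH = 3.69, so pH = 14.00 − pOH = 10.31

pH = 10.31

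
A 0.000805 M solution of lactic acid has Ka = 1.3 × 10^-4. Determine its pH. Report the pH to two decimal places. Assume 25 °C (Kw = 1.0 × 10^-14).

pH = 3.58

CH3CH(OH)COOH ⇌ CH3CH(OH)COO- + H+
From the ICE table, Ka = [H+]²/(0.000805 − [H+]) = 1.3 × 10^-4.
The 5% rule fails; solving [H+]² + Ka·[H+] − Ka·C₀ = 0 exactly:
[H+] = [−0.00013 + √(0.00013² + 4.19e-07)]/2 = 2.65 × 10^-4 M
pH = −log(2.65 × 10^-4) = 3.58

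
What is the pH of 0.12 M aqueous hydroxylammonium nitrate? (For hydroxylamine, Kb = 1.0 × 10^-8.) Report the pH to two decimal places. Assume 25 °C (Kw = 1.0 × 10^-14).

NH3OH+ is the conjugate acid of the weak base NH2OH.
Ka = Kw/Kb = 1.0×10^-14 / 1.0 × 10^-8 = 1.00 × 10^-6
From the ICE table, Ka = [H+]²/(0.12 − [H+]) = 1.00 × 10^-6.
Since Ka ≪ C₀, [H+] ≈ √(Ka·C₀) = 3.46 × 10^-4 M.
pH = −log(3.46 × 10^-4) = 3.46

pH = 3.46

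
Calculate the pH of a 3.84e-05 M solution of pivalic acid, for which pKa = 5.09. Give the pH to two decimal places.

(CH3)3CCOOH ⇌ (CH3)3CCOO- + H+
Ka = 10^(−5.09) = 8.13 × 10^-6
From the ICE table, Ka = x²/(3.84e-05 − x) = 8.13 × 10^-6.
x is not negligible relative to C₀; solve x² + 8.13e-06·x − 3.12e-10 = 0.
x = (−Ka + √(Ka² + 4·Ka·C₀))/2 = 1.41 × 10^-5 M
pH = −log(1.41 × 10^-5) = 4.85

pH = 4.85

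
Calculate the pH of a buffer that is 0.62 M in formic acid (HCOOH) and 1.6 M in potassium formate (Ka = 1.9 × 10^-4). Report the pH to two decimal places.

pH = 4.13

pKa = −log(1.9 × 10^-4) = 3.721
Henderson–Hasselbalch: pH = pKa + log([HCOO-]/[HCOOH]) = 3.721 + log(1.6/0.62)
pH = 3.721 + (+0.412) = 4.13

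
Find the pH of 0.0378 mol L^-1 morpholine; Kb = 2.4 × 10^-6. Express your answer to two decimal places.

pH = 10.48

C4H8ONH + H2O ⇌ C4H8ONH2+ + OH-
Let x = [OH-] at equilibrium. Kb = x²/(0.0378 − x).
Assume x ≪ 0.0378: x ≈ √(2.4 × 10^-6 × 0.0378) = 3.01 × 10^-4 M
(x/C₀ = 0.8% < 5%, so the approximation holds.)
pOH = −log(3.01 × 10^-4) = 3.52; pH = 14.00 − 3.52 = 10.48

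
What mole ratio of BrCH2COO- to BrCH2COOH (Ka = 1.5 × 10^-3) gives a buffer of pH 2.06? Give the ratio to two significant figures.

pKa = -log(1.5 × 10^-3) = 2.824
pH = pKa + log(r) ⇒ log(r) = 2.06 − 2.824 = -0.764
r = [BrCH2COO-]/[BrCH2COOH] = 10^(-0.764) = 0.172

ratio = 0.17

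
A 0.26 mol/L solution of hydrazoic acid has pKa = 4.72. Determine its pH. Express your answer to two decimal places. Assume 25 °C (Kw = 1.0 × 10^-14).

pH = 2.65

HN3 ⇌ N3- + H+
Ka = 10^(−4.72) = 1.91 × 10^-5
Ka = x²/(0.26 − x) = 1.91 × 10^-5
Assume x ≪ 0.26: x ≈ √(1.91 × 10^-5 × 0.26) = 2.23 × 10^-3 M
pH = −log[H+] = −log(2.23 × 10^-3) = 2.65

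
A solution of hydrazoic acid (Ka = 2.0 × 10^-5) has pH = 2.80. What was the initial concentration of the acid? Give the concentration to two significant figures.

C₀ = 1.3 × 10^-1 M

[H+] = 10^(-2.80) = 1.58 × 10^-3 M = x
Ka = x²/(C₀ − x) ⇒ C₀ = x + x²/Ka
C₀ = 1.58 × 10^-3 + (1.58 × 10^-3)²/(2.0 × 10^-5) = 1.26 × 10^-1 M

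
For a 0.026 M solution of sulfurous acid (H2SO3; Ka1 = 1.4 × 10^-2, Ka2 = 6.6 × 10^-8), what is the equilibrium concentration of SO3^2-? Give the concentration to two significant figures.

First ionization gives [H+] ≈ [HSO3-] = 1.33 × 10^-2 M.
Second step: Ka2 = [H+][SO3^2-]/[HSO3-] ≈ [SO3^2-] (since [H+] ≈ [HSO3-]).
So [SO3^2-] ≈ Ka2.

6.6 × 10^-8 M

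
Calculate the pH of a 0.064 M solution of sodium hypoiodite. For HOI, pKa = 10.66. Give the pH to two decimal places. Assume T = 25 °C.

pH = 11.71

OI- is the conjugate base of the weak acid HOI.
Ka = 10^(−10.66) = 2.19 × 10^-11
Kb = Kw/Ka = 1.0×10^-14 / 2.19 × 10^-11 = 4.57 × 10^-4
Kb = [OH-]²/(0.064 − [OH-]) = 4.57 × 10^-4
The 5% rule fails; solving [OH-]² + Kb·[OH-] − Kb·C₀ = 0 exactly:
[OH-] = (−Kb + √(Kb² + 4·Kb·C₀))/2 = 5.18 × 10^-3 M
pOH = 2.29, so pH = 14.00 − pOH = 11.71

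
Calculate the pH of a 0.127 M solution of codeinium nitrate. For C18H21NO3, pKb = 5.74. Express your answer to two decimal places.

C18H22NO3+ is the conjugate acid of the weak base C18H21NO3.
Kb = 10^(−5.74) = 1.82 × 10^-6
Ka = Kw/Kb = 1.0×10^-14 / 1.82 × 10^-6 = 5.49 × 10^-9
From the ICE table, Ka = x²/(0.127 − x) = 5.49 × 10^-9.
Since Ka ≪ C₀, x ≈ √(Ka·C₀) = 2.64 × 10^-5 M.
pH = −log(2.64 × 10^-5) = 4.58

pH = 4.58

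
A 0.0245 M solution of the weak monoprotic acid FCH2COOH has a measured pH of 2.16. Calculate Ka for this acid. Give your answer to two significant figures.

Ka = 2.7 × 10^-3

[H+] = 10^(-2.16) = 6.92 × 10^-3 M
At equilibrium [HA] = 0.0245 − 6.92 × 10^-3 = 1.76 × 10^-2 M
Ka = [H+][A-]/[HA] = (6.92 × 10^-3)² / 1.76 × 10^-2 = 2.7 × 10^-3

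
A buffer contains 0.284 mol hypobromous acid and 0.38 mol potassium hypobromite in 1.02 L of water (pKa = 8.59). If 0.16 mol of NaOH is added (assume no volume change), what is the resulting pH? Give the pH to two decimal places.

After neutralization: n(HOBr) = 0.124 mol, n(OBr-) = 0.54 mol.
pH = pKa + log(n_OBr-/n_HOBr) = 8.59 + log(0.54/0.124) = 8.59 + (+0.639)

pH = 9.23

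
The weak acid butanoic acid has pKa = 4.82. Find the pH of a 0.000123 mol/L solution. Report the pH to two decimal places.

CH3(CH2)2COOH ⇌ CH3(CH2)2COO- + H+
Ka = 10^(−4.82) = 1.51 × 10^-5
From the ICE table, Ka = [H+]²/(0.000123 − [H+]) = 1.51 × 10^-5.
[H+] is not negligible relative to C₀; solve [H+]² + 1.51e-05·[H+] − 1.86e-09 = 0.
[H+] = [−1.51e-05 + √(1.51e-05² + 7.43e-09)]/2 = 3.62 × 10^-5 M
pH = −log[H+] = −log(3.62 × 10^-5) = 4.44

pH = 4.44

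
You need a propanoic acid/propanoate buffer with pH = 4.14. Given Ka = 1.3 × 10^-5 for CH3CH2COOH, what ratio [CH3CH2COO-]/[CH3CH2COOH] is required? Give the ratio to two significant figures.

pKa = -log(1.3 × 10^-5) = 4.886
pH = pKa + log(r) ⇒ log(r) = 4.14 − 4.886 = -0.746
r = [CH3CH2COO-]/[CH3CH2COOH] = 10^(-0.746) = 0.179

ratio = 0.18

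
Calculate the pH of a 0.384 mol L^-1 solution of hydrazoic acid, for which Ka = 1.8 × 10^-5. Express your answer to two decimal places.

pH = 2.58

HN3 ⇌ N3- + H+
From the ICE table, Ka = x²/(0.384 − x) = 1.8 × 10^-5.
Neglecting x in the denominator: x = √(1.8 × 10^-5 × 0.384) = 2.63 × 10^-3 M
Check: 0.68% ionized — well under 5%, approximation valid.
pH = −log(2.63 × 10^-3) = 2.58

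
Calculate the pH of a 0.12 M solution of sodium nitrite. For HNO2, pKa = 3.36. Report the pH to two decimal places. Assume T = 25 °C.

pH = 8.22

NO2- is the conjugate base of the weak acid HNO2.
Ka = 10^(−3.36) = 4.37 × 10^-4
Kb = Kw/Ka = 1.0×10^-14 / 4.37 × 10^-4 = 2.29 × 10^-11
Let x = [OH-] at equilibrium. Kb = x²/(0.12 − x).
Since Kb ≪ C₀, x ≈ √(Kb·C₀) = 1.66 × 10^-6 M.
Check: 0.0014% ionized — well under 5%, approximation valid.
pOH = 5.78, so pH = 14.00 − pOH = 8.22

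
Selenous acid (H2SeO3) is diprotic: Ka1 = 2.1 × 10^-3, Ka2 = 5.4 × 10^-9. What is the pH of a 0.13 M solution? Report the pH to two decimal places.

pH = 1.81

Ka1 ≫ Ka2, so treat the first dissociation as the only significant source of H+.
Ka1 = x²/(0.13 − x) = 2.1 × 10^-3
Solving the quadratic: x = (−Ka1 + √(Ka1² + 4·Ka1·C₀))/2 = 1.55 × 10^-2 M
pH = −log(1.55 × 10^-2) = 1.81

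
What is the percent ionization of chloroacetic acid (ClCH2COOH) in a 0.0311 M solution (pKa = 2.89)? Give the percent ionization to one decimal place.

18.4%

ClCH2COOH ⇌ ClCH2COO- + H+; let x = [H+] at equilibrium.
Ka = 10^(−2.89) = 1.29 × 10^-3
Solve x² + 0.00129x − 4.01e-05 = 0 → x = 5.72 × 10^-3 M
% ionization = x/C₀ × 100% = 5.72 × 10^-3/0.0311 × 100% = 18.4%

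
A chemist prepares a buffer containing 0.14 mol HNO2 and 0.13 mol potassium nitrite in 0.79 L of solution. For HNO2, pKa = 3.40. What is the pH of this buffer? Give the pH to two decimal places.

pH = 3.37

Using pH = pKa + log([base]/[acid]) with [base]/[acid] = 0.13/0.14:
pH = 3.40 + (-0.032) = 3.37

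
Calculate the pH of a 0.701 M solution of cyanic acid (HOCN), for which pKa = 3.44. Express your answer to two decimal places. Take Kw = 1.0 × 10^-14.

HOCN ⇌ OCN- + H+
Ka = 10^(−3.44) = 3.63 × 10^-4
From the ICE table, Ka = [H+]²/(0.701 − [H+]) = 3.63 × 10^-4.
Since Ka ≪ C₀, [H+] ≈ √(Ka·C₀) = 1.60 × 10^-2 M.
pH = −log(1.60 × 10^-2) = 1.80

pH = 1.80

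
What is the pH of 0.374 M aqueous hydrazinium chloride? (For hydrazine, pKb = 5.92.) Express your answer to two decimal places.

pH = 4.25

N2H5+ is the conjugate acid of the weak base N2H4.
Kb = 10^(−5.92) = 1.20 × 10^-6
Ka = Kw/Kb = 1.0×10^-14 / 1.20 × 10^-6 = 8.33 × 10^-9
From the ICE table, Ka = [H+]²/(0.374 − [H+]) = 8.33 × 10^-9.
Since Ka ≪ C₀, [H+] ≈ √(Ka·C₀) = 5.58 × 10^-5 M.
pH = −log[H+] = −log(5.58 × 10^-5) = 4.25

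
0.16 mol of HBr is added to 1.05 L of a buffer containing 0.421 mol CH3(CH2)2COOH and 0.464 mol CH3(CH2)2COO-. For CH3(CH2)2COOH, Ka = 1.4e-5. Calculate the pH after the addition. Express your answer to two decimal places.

pH = 4.57

After neutralization: n(CH3(CH2)2COOH) = 0.581 mol, n(CH3(CH2)2COO-) = 0.304 mol.
pKa = −log(1.4 × 10^-5) = 4.854
Henderson–Hasselbalch with mole ratio 0.304/0.581: pH = 4.854 + (-0.281)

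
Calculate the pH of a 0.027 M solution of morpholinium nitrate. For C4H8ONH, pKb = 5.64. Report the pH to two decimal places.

pH = 4.96

C4H8ONH2+ is the conjugate acid of the weak base C4H8ONH.
Kb = 10^(−5.64) = 2.29 × 10^-6
Ka = Kw/Kb = 1.0×10^-14 / 2.29 × 10^-6 = 4.37 × 10^-9
Ka = [H+]²/(0.027 − [H+]) = 4.37 × 10^-9
Assume [H+] ≪ 0.027: [H+] ≈ √(4.37 × 10^-9 × 0.027) = 1.09 × 10^-5 M
([H+]/C₀ = 0.04% < 5%, so the approximation holds.)
pH = −log(1.09 × 10^-5) = 4.96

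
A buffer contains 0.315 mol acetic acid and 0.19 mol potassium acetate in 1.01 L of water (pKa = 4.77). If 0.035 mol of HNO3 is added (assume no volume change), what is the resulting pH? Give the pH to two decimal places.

Added H+ converts CH3COO- to CH3COOH: CH3COOH → 0.35 mol, CH3COO- → 0.155 mol.
pH = pKa + log(n_CH3COO-/n_CH3COOH) = 4.77 + log(0.155/0.35) = 4.77 + (-0.354)

pH = 4.42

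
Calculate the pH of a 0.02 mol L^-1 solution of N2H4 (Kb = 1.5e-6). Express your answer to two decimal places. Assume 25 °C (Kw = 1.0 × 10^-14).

N2H4 + H2O ⇌ N2H5+ + OH-
From the ICE table, Kb = x²/(0.02 − x) = 1.5 × 10^-6.
Since Kb ≪ C₀, x ≈ √(Kb·C₀) = 1.73 × 10^-4 M.
pOH = 3.76, so pH = 14.00 − pOH = 10.24

pH = 10.24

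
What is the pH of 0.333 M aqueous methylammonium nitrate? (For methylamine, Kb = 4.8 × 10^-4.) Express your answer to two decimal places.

pH = 5.58

CH3NH3+ is the conjugate acid of the weak base CH3NH2.
Ka = Kw/Kb = 1.0×10^-14 / 4.8 × 10^-4 = 2.08 × 10^-11
Ka = [H+]²/(0.333 − [H+]) = 2.08 × 10^-11
Neglecting [H+] in the denominator: [H+] = √(2.08 × 10^-11 × 0.333) = 2.63 × 10^-6 M
Check: 0.00079% ionized — well under 5%, approximation valid.
pH = −log[H+] = −log(2.63 × 10^-6) = 5.58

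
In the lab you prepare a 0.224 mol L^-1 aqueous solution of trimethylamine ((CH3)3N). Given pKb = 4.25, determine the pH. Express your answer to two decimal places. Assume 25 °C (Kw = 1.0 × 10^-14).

pH = 11.55

(CH3)3N + H2O ⇌ (CH3)3NH+ + OH-
Kb = 10^(−4.25) = 5.62 × 10^-5
Let x = [OH-] at equilibrium. Kb = x²/(0.224 − x).
Since Kb ≪ C₀, x ≈ √(Kb·C₀) = 3.55 × 10^-3 M.
Check: 1.6% ionized — well under 5%, approximation valid.
pOH = 2.45, so pH = 14.00 − pOH = 11.55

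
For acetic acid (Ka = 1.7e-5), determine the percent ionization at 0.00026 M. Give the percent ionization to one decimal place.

22.5%

CH3COOH ⇌ CH3COO- + H+; let x = [H+] at equilibrium.
Ka = x²/(C₀ − x); solving the quadratic gives x = 5.85 × 10^-5 M.
Fraction ionized = 5.85 × 10^-5 / 0.00026 = 0.2250 → 22.5%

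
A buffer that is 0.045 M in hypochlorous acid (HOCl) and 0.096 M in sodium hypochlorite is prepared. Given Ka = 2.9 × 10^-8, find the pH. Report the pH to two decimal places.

pH = 7.87

pKa = −log(2.9 × 10^-8) = 7.538
Using pH = pKa + log([base]/[acid]) with [base]/[acid] = 0.096/0.045:
pH = 7.538 + (+0.329) = 7.87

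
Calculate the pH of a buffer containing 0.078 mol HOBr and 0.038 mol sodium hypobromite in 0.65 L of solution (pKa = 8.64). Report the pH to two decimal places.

pH = pKa + log([A⁻]/[HA]) = 8.64 + log(0.038/0.078)
pH = 8.64 + (-0.312) = 8.33

pH = 8.33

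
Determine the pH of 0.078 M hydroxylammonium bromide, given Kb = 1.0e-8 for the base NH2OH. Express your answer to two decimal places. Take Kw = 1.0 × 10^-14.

pH = 3.55

NH3OH+ is the conjugate acid of the weak base NH2OH.
Ka = Kw/Kb = 1.0×10^-14 / 1.0 × 10^-8 = 1.00 × 10^-6
Ka = x²/(0.078 − x) = 1.00 × 10^-6
Neglecting x in the denominator: x = √(1.00 × 10^-6 × 0.078) = 2.79 × 10^-4 M
Check: 0.36% ionized — well under 5%, approximation valid.
pH = −log(2.79 × 10^-4) = 3.55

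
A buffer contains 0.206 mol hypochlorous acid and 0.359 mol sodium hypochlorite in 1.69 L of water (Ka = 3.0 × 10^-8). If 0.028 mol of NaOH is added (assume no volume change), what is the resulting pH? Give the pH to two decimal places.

pH = 7.86

OH- converts HOCl to OCl-: HOCl → 0.178 mol, OCl- → 0.387 mol.
pKa = −log(3.0 × 10^-8) = 7.523
pH = pKa + log(n_OCl-/n_HOCl) = 7.523 + log(0.387/0.178) = 7.523 + (+0.337)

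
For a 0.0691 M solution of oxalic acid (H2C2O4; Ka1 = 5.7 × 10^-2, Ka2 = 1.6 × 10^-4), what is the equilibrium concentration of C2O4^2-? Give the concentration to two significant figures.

1.6 × 10^-4 M

First ionization gives [H+] ≈ [HC2O4-] = 4.04 × 10^-2 M.
Second step: Ka2 = [H+][C2O4^2-]/[HC2O4-] ≈ [C2O4^2-] (since [H+] ≈ [HC2O4-]).
So [C2O4^2-] ≈ Ka2.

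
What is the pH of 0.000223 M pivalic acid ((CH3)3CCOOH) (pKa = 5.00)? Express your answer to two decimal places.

pH = 4.37

(CH3)3CCOOH ⇌ (CH3)3CCOO- + H+
Ka = 10^(−5.00) = 1.00 × 10^-5
From the ICE table, Ka = [H+]²/(0.000223 − [H+]) = 1.00 × 10^-5.
Here C₀/Ka ≈ 22.3, so the small-[H+] approximation fails. Use the quadratic:
[H+] = (−Ka + √(Ka² + 4·Ka·C₀))/2 = 4.25 × 10^-5 M
pH = −log(4.25 × 10^-5) = 4.37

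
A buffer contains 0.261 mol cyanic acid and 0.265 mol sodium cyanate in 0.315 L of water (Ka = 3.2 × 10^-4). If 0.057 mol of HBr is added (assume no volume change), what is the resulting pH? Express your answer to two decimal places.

Added H+ converts OCN- to HOCN: HOCN → 0.318 mol, OCN- → 0.208 mol.
pKa = −log(3.2 × 10^-4) = 3.495
pH = pKa + log([A⁻]/[HA]) = 3.495 + log(0.208/0.318) = 3.495 -0.184

pH = 3.31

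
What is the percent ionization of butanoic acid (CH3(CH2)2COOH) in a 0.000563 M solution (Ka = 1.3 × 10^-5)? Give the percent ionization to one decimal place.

CH3(CH2)2COOH ⇌ CH3(CH2)2COO- + H+; let x = [H+] at equilibrium.
Solve x² + 1.3e-05x − 7.32e-09 = 0 → x = 7.93 × 10^-5 M
Fraction ionized = 7.93 × 10^-5 / 0.000563 = 0.1409 → 14.1%

14.1%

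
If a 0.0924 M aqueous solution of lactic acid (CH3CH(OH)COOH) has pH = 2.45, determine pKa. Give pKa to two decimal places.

pKa = 3.85

[H+] = 10^(-2.45) = 3.55 × 10^-3 M
At equilibrium [HA] = 0.0924 − 3.55 × 10^-3 = 8.88 × 10^-2 M
Ka = [H+][A-]/[HA] = (3.55 × 10^-3)² / 8.88 × 10^-2 = 1.42 × 10^-4
pKa = -log(1.42 × 10^-4) = 3.85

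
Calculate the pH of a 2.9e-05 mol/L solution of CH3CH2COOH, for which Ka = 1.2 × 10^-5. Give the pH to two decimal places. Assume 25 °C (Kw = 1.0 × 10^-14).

CH3CH2COOH ⇌ CH3CH2COO- + H+
From the ICE table, Ka = [H+]²/(2.9e-05 − [H+]) = 1.2 × 10^-5.
[H+] is not negligible relative to C₀; solve [H+]² + 1.2e-05·[H+] − 3.48e-10 = 0.
[H+] = [−1.2e-05 + √(1.2e-05² + 1.39e-09)]/2 = 1.36 × 10^-5 M
pH = −log[H+] = −log(1.36 × 10^-5) = 4.87

pH = 4.87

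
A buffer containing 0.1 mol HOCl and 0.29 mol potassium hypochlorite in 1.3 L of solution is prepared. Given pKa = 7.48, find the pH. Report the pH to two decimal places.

pH = pKa + log([A⁻]/[HA]) = 7.48 + log(0.29/0.1)
pH = 7.48 + (+0.462) = 7.94

pH = 7.94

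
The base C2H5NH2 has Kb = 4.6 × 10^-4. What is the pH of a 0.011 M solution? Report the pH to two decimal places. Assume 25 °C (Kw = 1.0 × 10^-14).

C2H5NH2 + H2O ⇌ C2H5NH3+ + OH-
From the ICE table, Kb = [OH-]²/(0.011 − [OH-]) = 4.6 × 10^-4.
Here C₀/Kb ≈ 23.9, so the small-[OH-] approximation fails. Use the quadratic:
[OH-] = (−Kb + √(Kb² + 4·Kb·C₀))/2 = 2.03 × 10^-3 M
pOH = −log(2.03 × 10^-3) = 2.69; pH = 14.00 − 2.69 = 11.31

pH = 11.31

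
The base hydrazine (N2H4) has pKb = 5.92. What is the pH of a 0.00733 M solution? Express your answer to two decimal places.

N2H4 + H2O ⇌ N2H5+ + OH-
Kb = 10^(−5.92) = 1.20 × 10^-6
Kb = x²/(0.00733 − x) = 1.20 × 10^-6
Since Kb ≪ C₀, x ≈ √(Kb·C₀) = 9.38 × 10^-5 M.
pOH = −log(9.38 × 10^-5) = 4.03; pH = 14.00 − 4.03 = 9.97

pH = 9.97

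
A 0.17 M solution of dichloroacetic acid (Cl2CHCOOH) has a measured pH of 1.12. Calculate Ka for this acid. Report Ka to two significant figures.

Ka = 6.1 × 10^-2

[H+] = 10^(-1.12) = 7.59 × 10^-2 M
At equilibrium [HA] = 0.17 − 7.59 × 10^-2 = 9.41 × 10^-2 M
Ka = [H+][A-]/[HA] = (7.59 × 10^-2)² / 9.41 × 10^-2 = 6.1 × 10^-2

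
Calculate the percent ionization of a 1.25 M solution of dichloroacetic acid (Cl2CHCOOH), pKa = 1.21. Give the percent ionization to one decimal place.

19.9%

Cl2CHCOOH ⇌ Cl2CHCOO- + H+; let x = [H+] at equilibrium.
Ka = 10^(−1.21) = 6.17 × 10^-2
Ka = x²/(C₀ − x); solving the quadratic gives x = 2.49 × 10^-1 M.
Fraction ionized = 2.49 × 10^-1 / 1.25 = 0.1992 → 19.9%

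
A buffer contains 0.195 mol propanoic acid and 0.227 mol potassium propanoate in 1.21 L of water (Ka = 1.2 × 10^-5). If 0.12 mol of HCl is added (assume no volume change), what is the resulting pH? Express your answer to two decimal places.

pH = 4.45

After neutralization: n(CH3CH2COOH) = 0.315 mol, n(CH3CH2COO-) = 0.107 mol.
pKa = −log(1.2 × 10^-5) = 4.921
pH = pKa + log([A⁻]/[HA]) = 4.921 + log(0.107/0.315) = 4.921 -0.469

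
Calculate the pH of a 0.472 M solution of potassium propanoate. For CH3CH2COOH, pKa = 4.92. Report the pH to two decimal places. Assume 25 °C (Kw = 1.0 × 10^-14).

pH = 9.30

CH3CH2COO- is the conjugate base of the weak acid CH3CH2COOH.
Ka = 10^(−4.92) = 1.20 × 10^-5
Kb = Kw/Ka = 1.0×10^-14 / 1.20 × 10^-5 = 8.33 × 10^-10
Let x = [OH-] at equilibrium. Kb = x²/(0.472 − x).
Assume x ≪ 0.472: x ≈ √(8.33 × 10^-10 × 0.472) = 1.98 × 10^-5 M
pOH = 4.70, so pH = 14.00 − pOH = 9.30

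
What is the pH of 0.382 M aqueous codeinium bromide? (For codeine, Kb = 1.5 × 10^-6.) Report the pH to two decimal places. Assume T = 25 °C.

C18H22NO3+ is the conjugate acid of the weak base C18H21NO3.
Ka = Kw/Kb = 1.0×10^-14 / 1.5 × 10^-6 = 6.67 × 10^-9
From the ICE table, Ka = [H+]²/(0.382 − [H+]) = 6.67 × 10^-9.
Since Ka ≪ C₀, [H+] ≈ √(Ka·C₀) = 5.05 × 10^-5 M.
Check: 0.013% ionized — well under 5%, approximation valid.
pH = −log(5.05 × 10^-5) = 4.30

pH = 4.30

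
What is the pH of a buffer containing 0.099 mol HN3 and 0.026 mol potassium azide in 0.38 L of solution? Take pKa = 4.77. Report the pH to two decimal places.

pH = 4.19

Using pH = pKa + log([base]/[acid]) with [base]/[acid] = 0.026/0.099:
pH = 4.77 + (-0.581) = 4.19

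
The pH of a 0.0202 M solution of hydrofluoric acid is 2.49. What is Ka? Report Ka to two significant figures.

Ka = 6.2 × 10^-4

[H+] = 10^(-2.49) = 3.24 × 10^-3 M
At equilibrium [HA] = 0.0202 − 3.24 × 10^-3 = 1.70 × 10^-2 M
Ka = [H+][A-]/[HA] = (3.24 × 10^-3)² / 1.70 × 10^-2 = 6.2 × 10^-4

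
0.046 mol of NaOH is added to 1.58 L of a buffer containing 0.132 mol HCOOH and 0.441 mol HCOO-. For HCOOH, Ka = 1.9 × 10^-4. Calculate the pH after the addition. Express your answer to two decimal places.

OH- converts HCOOH to HCOO-: HCOOH → 0.086 mol, HCOO- → 0.487 mol.
pKa = −log(1.9 × 10^-4) = 3.721
pH = pKa + log([A⁻]/[HA]) = 3.721 + log(0.487/0.086) = 3.721 +0.753

pH = 4.47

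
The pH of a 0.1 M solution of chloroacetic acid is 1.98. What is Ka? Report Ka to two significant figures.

Ka = 1.2 × 10^-3

[H+] = 10^(-1.98) = 1.05 × 10^-2 M
At equilibrium [HA] = 0.1 − 1.05 × 10^-2 = 8.95 × 10^-2 M
Ka = [H+][A-]/[HA] = (1.05 × 10^-2)² / 8.95 × 10^-2 = 1.2 × 10^-3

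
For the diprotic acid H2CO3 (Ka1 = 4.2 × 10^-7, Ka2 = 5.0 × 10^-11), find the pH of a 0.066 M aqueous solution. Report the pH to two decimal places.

Since Ka1 ≫ Ka2, the first ionization dominates [H+].
Ka1 = x²/(0.066 − x) = 4.2 × 10^-7
x ≈ √(4.2 × 10^-7 × 0.066) = 1.66 × 10^-4 M
pH = −log(1.66 × 10^-4) = 3.78

pH = 3.78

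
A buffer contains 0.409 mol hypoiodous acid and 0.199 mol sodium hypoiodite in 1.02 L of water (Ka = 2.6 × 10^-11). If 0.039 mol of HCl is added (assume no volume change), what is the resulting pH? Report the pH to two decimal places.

After neutralization: n(HOI) = 0.448 mol, n(OI-) = 0.16 mol.
pKa = −log(2.6 × 10^-11) = 10.585
pH = pKa + log([A⁻]/[HA]) = 10.585 + log(0.16/0.448) = 10.585 -0.447

pH = 10.14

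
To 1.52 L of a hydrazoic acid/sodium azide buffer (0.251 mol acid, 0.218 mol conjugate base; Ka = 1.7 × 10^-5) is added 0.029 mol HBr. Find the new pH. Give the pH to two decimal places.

pH = 4.60

Added H+ converts N3- to HN3: HN3 → 0.28 mol, N3- → 0.189 mol.
pKa = −log(1.7 × 10^-5) = 4.770
pH = pKa + log(n_N3-/n_HN3) = 4.770 + log(0.189/0.28) = 4.770 + (-0.171)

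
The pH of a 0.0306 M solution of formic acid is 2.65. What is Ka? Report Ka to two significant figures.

Ka = 1.8 × 10^-4

[H+] = 10^(-2.65) = 2.24 × 10^-3 M
At equilibrium [HA] = 0.0306 − 2.24 × 10^-3 = 2.84 × 10^-2 M
Ka = [H+][A-]/[HA] = (2.24 × 10^-3)² / 2.84 × 10^-2 = 1.8 × 10^-4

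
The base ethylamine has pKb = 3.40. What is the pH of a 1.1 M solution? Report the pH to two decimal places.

pH = 12.32

C2H5NH2 + H2O ⇌ C2H5NH3+ + OH-
Kb = 10^(−3.40) = 3.98 × 10^-4
Kb = [OH-]²/(1.1 − [OH-]) = 3.98 × 10^-4
Neglecting [OH-] in the denominator: [OH-] = √(3.98 × 10^-4 × 1.1) = 2.09 × 10^-2 M
pOH = 1.68, so pH = 14.00 − pOH = 12.32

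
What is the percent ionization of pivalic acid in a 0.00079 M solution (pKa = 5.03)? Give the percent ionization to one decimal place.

(CH3)3CCOOH ⇌ (CH3)3CCOO- + H+; let x = [H+] at equilibrium.
Ka = 10^(−5.03) = 9.33 × 10^-6
Ka = x²/(C₀ − x); solving the quadratic gives x = 8.13 × 10^-5 M.
% ionization = x/C₀ × 100% = 8.13 × 10^-5/0.00079 × 100% = 10.3%

10.3%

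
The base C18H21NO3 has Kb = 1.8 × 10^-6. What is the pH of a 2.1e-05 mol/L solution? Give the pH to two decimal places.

pH = 8.73

C18H21NO3 + H2O ⇌ C18H22NO3+ + OH-
From the ICE table, Kb = [OH-]²/(2.1e-05 − [OH-]) = 1.8 × 10^-6.
[OH-] is not negligible relative to C₀; solve [OH-]² + 1.8e-06·[OH-] − 3.78e-11 = 0.
[OH-] = [−1.8e-06 + √(1.8e-06² + 1.51e-10)]/2 = 5.31 × 10^-6 M
pOH = 5.27, so pH = 14.00 − pOH = 8.73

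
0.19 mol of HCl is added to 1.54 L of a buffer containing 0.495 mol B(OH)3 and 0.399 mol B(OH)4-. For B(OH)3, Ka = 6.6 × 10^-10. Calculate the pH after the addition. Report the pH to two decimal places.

After neutralization: n(B(OH)3) = 0.685 mol, n(B(OH)4-) = 0.209 mol.
pKa = −log(6.6 × 10^-10) = 9.180
pH = pKa + log(n_B(OH)4-/n_B(OH)3) = 9.180 + log(0.209/0.685) = 9.180 + (-0.516)

pH = 8.66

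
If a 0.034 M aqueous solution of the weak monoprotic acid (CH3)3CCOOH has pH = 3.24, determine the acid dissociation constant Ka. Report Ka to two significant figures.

[H+] = 10^(-3.24) = 5.75 × 10^-4 M
At equilibrium [HA] = 0.034 − 5.75 × 10^-4 = 3.34 × 10^-2 M
Ka = [H+][A-]/[HA] = (5.75 × 10^-4)² / 3.34 × 10^-2 = 9.9 × 10^-6

Ka = 9.9 × 10^-6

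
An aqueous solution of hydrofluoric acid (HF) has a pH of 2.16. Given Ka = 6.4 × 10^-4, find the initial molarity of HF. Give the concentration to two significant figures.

[H+] = 10^(-2.16) = 6.92 × 10^-3 M = x
Ka = x²/(C₀ − x) ⇒ C₀ = x + x²/Ka
C₀ = 6.92 × 10^-3 + (6.92 × 10^-3)²/(6.4 × 10^-4) = 8.17 × 10^-2 M

C₀ = 8.2 × 10^-2 M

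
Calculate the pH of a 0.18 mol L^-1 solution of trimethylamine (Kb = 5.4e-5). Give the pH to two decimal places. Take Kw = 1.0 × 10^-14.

pH = 11.49

(CH3)3N + H2O ⇌ (CH3)3NH+ + OH-
Kb = [OH-]²/(0.18 − [OH-]) = 5.4 × 10^-5
Assume [OH-] ≪ 0.18: [OH-] ≈ √(5.4 × 10^-5 × 0.18) = 3.12 × 10^-3 M
Check: 1.7% ionized — well under 5%, approximation valid.
pOH = −log(3.12 × 10^-3) = 2.51; pH = 14.00 − 2.51 = 11.49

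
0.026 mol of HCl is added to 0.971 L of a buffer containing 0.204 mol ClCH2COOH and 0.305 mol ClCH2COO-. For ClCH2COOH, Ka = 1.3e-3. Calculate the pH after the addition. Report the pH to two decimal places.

pH = 2.97

Added H+ converts ClCH2COO- to ClCH2COOH: ClCH2COOH → 0.23 mol, ClCH2COO- → 0.279 mol.
pKa = −log(1.3 × 10^-3) = 2.886
pH = pKa + log(n_ClCH2COO-/n_ClCH2COOH) = 2.886 + log(0.279/0.23) = 2.886 + (+0.084)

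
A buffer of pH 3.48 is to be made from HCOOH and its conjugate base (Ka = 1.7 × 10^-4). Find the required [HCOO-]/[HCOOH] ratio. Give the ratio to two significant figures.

pKa = -log(1.7 × 10^-4) = 3.770
pH = pKa + log(r) ⇒ log(r) = 3.48 − 3.770 = -0.290
r = [HCOO-]/[HCOOH] = 10^(-0.290) = 0.513

ratio = 0.51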